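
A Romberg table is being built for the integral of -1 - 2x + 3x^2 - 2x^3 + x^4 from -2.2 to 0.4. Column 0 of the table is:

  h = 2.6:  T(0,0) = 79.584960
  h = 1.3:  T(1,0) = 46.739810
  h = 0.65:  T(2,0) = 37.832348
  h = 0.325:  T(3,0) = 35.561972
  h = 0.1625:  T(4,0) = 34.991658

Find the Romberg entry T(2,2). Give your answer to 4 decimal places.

Richardson extrapolation on the trapezoidal column (denominator 4−1=3):
T(1,1) = (4·46.739810 − 79.584960) / 3 = 35.791427
T(2,1) = (4·37.832348 − 46.739810) / 3 = 34.863194
T(2,2) = (16·34.863194 − 35.791427) / 15 = 34.801312

34.8013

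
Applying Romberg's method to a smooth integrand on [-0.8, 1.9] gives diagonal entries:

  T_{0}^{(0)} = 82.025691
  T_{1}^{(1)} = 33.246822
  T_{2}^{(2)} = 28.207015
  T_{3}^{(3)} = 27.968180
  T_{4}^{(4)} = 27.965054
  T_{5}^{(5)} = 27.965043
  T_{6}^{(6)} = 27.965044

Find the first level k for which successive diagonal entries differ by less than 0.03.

k = 4

|T_{1}^{(1)} − T_{0}^{(0)}| = 48.778869 ≥ 0.03
|T_{2}^{(2)} − T_{1}^{(1)}| = 5.039807 ≥ 0.03
|T_{3}^{(3)} − T_{2}^{(2)}| = 0.238835 ≥ 0.03
|T_{4}^{(4)} − T_{3}^{(3)}| = 0.003126 < 0.03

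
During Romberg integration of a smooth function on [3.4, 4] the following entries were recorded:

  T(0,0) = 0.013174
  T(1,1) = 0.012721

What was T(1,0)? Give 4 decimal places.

From T(1,1) = (4·T(1,0) − T(0,0))/3, solve for T(1,0):
4·T(1,0) = 3·0.012721 + 0.013174 = 0.051337
T(1,0) = 0.012834

0.0128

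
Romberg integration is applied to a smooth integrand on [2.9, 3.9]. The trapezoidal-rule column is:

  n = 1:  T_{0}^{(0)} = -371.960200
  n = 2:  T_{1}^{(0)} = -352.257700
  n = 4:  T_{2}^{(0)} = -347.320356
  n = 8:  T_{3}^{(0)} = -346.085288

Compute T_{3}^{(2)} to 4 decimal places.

-345.6735

Richardson extrapolation on the trapezoidal column (denominator 4−1=3):
T_{2}^{(1)} = (4·(-347.320356) − (-352.257700)) / 3 = -345.674575
T_{3}^{(1)} = -346.085288 + (-346.085288 − (-347.320356))/3 = -345.673599
T_{3}^{(2)} = -345.673599 + (-345.673599 − (-345.674575))/15 = -345.673534
(Column j=1 coincides with Simpson's rule on the same nodes.)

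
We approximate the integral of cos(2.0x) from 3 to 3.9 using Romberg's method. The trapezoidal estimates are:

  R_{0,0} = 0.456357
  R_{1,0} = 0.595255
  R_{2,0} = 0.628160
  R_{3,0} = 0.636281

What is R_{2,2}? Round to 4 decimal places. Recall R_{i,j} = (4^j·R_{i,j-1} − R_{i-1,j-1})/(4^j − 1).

0.6390

Richardson extrapolation on the trapezoidal column (denominator 4−1=3):
R_{1,1} = (4·0.595255 − 0.456357) / 3 = 0.641554
R_{2,1} = 0.628160 + (0.628160 − 0.595255)/3 = 0.639128
R_{2,2} = 0.639128 + (0.639128 − 0.641554)/15 = 0.638966
(Column j=1 coincides with Simpson's rule on the same nodes.)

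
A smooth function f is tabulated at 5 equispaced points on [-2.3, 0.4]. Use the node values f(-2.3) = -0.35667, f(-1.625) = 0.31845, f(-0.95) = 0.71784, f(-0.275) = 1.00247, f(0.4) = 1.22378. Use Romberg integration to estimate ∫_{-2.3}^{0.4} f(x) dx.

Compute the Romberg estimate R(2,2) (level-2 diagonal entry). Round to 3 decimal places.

R(0,0) (trapezoid, 1 panel, h=2.7000): 1.17060
R(1,0) (trapezoid, 2 panels, h=1.3500): 1.55438
R(2,0) (trapezoid, 4 panels, h=0.6750): 1.66881
R(1,1) = 1.55438 + (1.55438 − 1.17060)/3 = 1.68231
R(2,1) = 1.66881 + (1.66881 − 1.55438)/3 = 1.70695
R(2,2) = 1.70695 + (1.70695 − 1.68231)/15 = 1.70859

1.709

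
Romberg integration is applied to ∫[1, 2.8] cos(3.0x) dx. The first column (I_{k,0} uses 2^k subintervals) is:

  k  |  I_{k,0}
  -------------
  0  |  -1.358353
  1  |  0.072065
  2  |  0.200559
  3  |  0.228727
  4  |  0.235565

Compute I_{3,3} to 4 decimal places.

0.2380

I_{1,1} = 0.072065 + (0.072065 − (-1.358353))/3 = 0.548871
I_{2,1} = 0.200559 + (0.200559 − 0.072065)/3 = 0.243390
I_{3,1} = 0.228727 + (0.228727 − 0.200559)/3 = 0.238116
I_{2,2} = 0.243390 + (0.243390 − 0.548871)/15 = 0.223025
I_{3,2} = (16·0.238116 − 0.243390) / 15 = 0.237764
I_{3,3} = 0.237764 + (0.237764 − 0.223025)/63 = 0.237998
(Column j=1 coincides with Simpson's rule on the same nodes.)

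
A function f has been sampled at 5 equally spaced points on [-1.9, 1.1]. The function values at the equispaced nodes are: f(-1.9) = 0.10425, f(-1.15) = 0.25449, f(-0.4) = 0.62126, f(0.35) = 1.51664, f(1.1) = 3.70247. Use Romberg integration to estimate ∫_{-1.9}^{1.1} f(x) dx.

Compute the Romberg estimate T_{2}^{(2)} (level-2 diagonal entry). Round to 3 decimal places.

3.026

T_{0}^{(0)} (trapezoid, 1 panel, h=3.0000): 5.71008
T_{1}^{(0)} (trapezoid, 2 panels, h=1.5000): 3.78693
T_{2}^{(0)} (trapezoid, 4 panels, h=0.7500): 3.22181
T_{1}^{(1)} = 3.78693 + (3.78693 − 5.71008)/3 = 3.14588
T_{2}^{(1)} = 3.22181 + (3.22181 − 3.78693)/3 = 3.03344
T_{2}^{(2)} = 3.03344 + (3.03344 − 3.14588)/15 = 3.02594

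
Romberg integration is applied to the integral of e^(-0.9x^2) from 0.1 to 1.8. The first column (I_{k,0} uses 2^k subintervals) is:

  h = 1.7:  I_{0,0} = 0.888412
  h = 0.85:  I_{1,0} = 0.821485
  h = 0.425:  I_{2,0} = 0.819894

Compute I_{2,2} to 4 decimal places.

I_{1,1} = (4·0.821485 − 0.888412) / 3 = 0.799176
I_{2,1} = (4·0.819894 − 0.821485) / 3 = 0.819364
I_{2,2} = (16·0.819364 − 0.799176) / 15 = 0.820710

0.8207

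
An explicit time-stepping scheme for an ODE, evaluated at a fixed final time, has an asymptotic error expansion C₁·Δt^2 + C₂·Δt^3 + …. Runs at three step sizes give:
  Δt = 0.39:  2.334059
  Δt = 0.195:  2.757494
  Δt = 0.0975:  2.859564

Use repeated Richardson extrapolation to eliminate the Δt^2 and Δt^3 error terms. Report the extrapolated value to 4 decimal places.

First eliminate the Δt^2 term (factor 2^2 = 4):
  B₁ = (4·2.757494 − 2.334059)/3 = 2.898639
  B₂ = (4·2.859564 − 2.757494)/3 = 2.893587
Then eliminate the Δt^3 term (factor 2^3 = 8):
  (8·2.893587 − 2.898639)/7 = 2.892865

2.8929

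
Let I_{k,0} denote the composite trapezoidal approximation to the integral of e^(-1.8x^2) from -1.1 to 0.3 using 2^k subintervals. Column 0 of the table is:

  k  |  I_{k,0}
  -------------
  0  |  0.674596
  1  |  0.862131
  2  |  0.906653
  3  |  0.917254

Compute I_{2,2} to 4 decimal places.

0.9213

I_{1,1} = (4·0.862131 − 0.674596) / 3 = 0.924643
I_{2,1} = (4·0.906653 − 0.862131) / 3 = 0.921494
I_{2,2} = 0.921494 + (0.921494 − 0.924643)/15 = 0.921284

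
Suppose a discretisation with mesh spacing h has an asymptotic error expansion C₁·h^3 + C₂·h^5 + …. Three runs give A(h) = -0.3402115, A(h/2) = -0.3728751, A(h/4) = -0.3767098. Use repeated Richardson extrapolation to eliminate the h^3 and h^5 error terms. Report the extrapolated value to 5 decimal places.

-0.37725

First eliminate the h^3 term (factor 2^3 = 8):
  B₁ = (8·(-0.3728751) − (-0.3402115))/7 = -0.3775413
  B₂ = (8·(-0.3767098) − (-0.3728751))/7 = -0.3772576
Then eliminate the h^5 term (factor 2^5 = 32):
  (32·(-0.3772576) − (-0.3775413))/31 = -0.3772484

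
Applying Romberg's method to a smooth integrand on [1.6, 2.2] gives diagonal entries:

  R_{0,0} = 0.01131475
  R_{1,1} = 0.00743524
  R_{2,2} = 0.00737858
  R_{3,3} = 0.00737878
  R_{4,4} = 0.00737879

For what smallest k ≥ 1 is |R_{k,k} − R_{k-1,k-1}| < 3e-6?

k = 3

|R_{1,1} − R_{0,0}| = 0.00387951 ≥ 3e-6
|R_{2,2} − R_{1,1}| = 0.00005666 ≥ 3e-6
|R_{3,3} − R_{2,2}| = 0.00000020 < 3e-6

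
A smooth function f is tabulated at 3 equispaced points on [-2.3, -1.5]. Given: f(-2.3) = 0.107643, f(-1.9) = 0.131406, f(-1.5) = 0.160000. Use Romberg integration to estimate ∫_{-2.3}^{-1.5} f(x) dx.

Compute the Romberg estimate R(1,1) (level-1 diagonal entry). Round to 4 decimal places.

0.1058

R(0,0) (trapezoid, 1 panel, h=0.8000): 0.107057
R(1,0) (trapezoid, 2 panels, h=0.4000): 0.106091
R(1,1) = 0.106091 + (0.106091 − 0.107057)/3 = 0.105769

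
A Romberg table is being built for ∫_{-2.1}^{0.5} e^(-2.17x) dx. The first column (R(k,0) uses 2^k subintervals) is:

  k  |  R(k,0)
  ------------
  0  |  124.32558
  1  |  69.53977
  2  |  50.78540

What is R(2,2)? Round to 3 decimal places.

44.084

Richardson extrapolation on the trapezoidal column (denominator 4−1=3):
R(1,1) = (4·69.53977 − 124.32558) / 3 = 51.27783
R(2,1) = 50.78540 + (50.78540 − 69.53977)/3 = 44.53394
R(2,2) = 44.53394 + (44.53394 − 51.27783)/15 = 44.08435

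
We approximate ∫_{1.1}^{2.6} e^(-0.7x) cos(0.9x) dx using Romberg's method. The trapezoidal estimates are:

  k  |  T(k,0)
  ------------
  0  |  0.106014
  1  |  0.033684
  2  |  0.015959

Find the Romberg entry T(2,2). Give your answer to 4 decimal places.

Richardson extrapolation on the trapezoidal column (denominator 4−1=3):
T(1,1) = 0.033684 + (0.033684 − 0.106014)/3 = 0.009574
T(2,1) = (4·0.015959 − 0.033684) / 3 = 0.010051
T(2,2) = (16·0.010051 − 0.009574) / 15 = 0.010083

0.0101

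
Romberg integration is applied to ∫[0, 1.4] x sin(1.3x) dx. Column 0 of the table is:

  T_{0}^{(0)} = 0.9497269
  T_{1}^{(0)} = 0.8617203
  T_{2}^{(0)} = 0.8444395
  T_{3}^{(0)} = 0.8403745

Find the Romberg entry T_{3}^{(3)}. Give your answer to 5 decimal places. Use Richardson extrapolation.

T_{1}^{(1)} = (4·0.8617203 − 0.9497269) / 3 = 0.8323848
T_{2}^{(1)} = 0.8444395 + (0.8444395 − 0.8617203)/3 = 0.8386792
T_{3}^{(1)} = (4·0.8403745 − 0.8444395) / 3 = 0.8390195
T_{2}^{(2)} = 0.8386792 + (0.8386792 − 0.8323848)/15 = 0.8390988
T_{3}^{(2)} = 0.8390195 + (0.8390195 − 0.8386792)/15 = 0.8390422
T_{3}^{(3)} = (64·0.8390422 − 0.8390988) / 63 = 0.8390413
(Column j=1 coincides with Simpson's rule on the same nodes.)

0.83904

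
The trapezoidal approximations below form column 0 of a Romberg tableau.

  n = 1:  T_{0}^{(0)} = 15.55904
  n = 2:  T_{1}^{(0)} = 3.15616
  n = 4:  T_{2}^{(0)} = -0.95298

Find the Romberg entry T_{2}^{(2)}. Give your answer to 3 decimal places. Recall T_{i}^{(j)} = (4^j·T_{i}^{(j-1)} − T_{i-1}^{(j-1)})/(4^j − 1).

-2.412

T_{1}^{(1)} = 3.15616 + (3.15616 − 15.55904)/3 = -0.97813
T_{2}^{(1)} = (4·(-0.95298) − 3.15616) / 3 = -2.32269
T_{2}^{(2)} = -2.32269 + (-2.32269 − (-0.97813))/15 = -2.41233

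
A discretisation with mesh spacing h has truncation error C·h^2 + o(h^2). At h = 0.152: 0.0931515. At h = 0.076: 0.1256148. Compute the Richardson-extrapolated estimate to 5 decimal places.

0.13644

Extrapolated value = (4·A(h/2) − A(h)) / (4 − 1)
= (4·0.1256148 − 0.0931515) / 3
= 0.4093077 / 3 = 0.1364359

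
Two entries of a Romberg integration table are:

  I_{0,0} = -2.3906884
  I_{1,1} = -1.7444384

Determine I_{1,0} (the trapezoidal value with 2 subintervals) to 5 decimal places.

-1.90600

From I_{1,1} = (4·I_{1,0} − I_{0,0})/3, solve for I_{1,0}:
4·I_{1,0} = 3·(-1.7444384) + (-2.3906884) = -7.6240036
I_{1,0} = -1.9060009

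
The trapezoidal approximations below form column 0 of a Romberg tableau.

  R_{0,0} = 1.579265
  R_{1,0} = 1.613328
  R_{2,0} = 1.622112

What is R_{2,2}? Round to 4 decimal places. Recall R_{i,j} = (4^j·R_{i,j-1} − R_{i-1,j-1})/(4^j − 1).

1.6251

Richardson extrapolation on the trapezoidal column (denominator 4−1=3):
R_{1,1} = (4·1.613328 − 1.579265) / 3 = 1.624682
R_{2,1} = (4·1.622112 − 1.613328) / 3 = 1.625040
R_{2,2} = 1.625040 + (1.625040 − 1.624682)/15 = 1.625064
(Column j=1 coincides with Simpson's rule on the same nodes.)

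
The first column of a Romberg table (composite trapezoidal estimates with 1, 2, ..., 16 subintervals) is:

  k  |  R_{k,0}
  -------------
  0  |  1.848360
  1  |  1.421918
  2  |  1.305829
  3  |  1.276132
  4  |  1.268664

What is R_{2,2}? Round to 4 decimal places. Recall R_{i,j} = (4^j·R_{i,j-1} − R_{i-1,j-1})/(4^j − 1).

Richardson extrapolation on the trapezoidal column (denominator 4−1=3):
R_{1,1} = (4·1.421918 − 1.848360) / 3 = 1.279771
R_{2,1} = (4·1.305829 − 1.421918) / 3 = 1.267133
R_{2,2} = 1.267133 + (1.267133 − 1.279771)/15 = 1.266290
(Column j=1 coincides with Simpson's rule on the same nodes.)

1.2663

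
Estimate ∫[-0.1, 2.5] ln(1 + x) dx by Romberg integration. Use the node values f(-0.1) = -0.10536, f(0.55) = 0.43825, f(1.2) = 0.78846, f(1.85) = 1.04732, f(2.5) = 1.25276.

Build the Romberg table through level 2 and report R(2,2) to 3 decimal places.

R(0,0) (trapezoid, 1 panel, h=2.6000): 1.49162
R(1,0) (trapezoid, 2 panels, h=1.3000): 1.77081
R(2,0) (trapezoid, 4 panels, h=0.6500): 1.85102
R(1,1) = 1.77081 + (1.77081 − 1.49162)/3 = 1.86387
R(2,1) = 1.85102 + (1.85102 − 1.77081)/3 = 1.87776
R(2,2) = 1.87776 + (1.87776 − 1.86387)/15 = 1.87869

1.879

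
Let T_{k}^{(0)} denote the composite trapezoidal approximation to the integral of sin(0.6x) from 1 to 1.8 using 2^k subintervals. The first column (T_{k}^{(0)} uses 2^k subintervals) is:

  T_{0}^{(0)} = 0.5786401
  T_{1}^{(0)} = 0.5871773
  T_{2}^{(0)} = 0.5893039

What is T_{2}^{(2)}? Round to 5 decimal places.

T_{1}^{(1)} = (4·0.5871773 − 0.5786401) / 3 = 0.5900230
T_{2}^{(1)} = 0.5893039 + (0.5893039 − 0.5871773)/3 = 0.5900128
T_{2}^{(2)} = 0.5900128 + (0.5900128 − 0.5900230)/15 = 0.5900121

0.59001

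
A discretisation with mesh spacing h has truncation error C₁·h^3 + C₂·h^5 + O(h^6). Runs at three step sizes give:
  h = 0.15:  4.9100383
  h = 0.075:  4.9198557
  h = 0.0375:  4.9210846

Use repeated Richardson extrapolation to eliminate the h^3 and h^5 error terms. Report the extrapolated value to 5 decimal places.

First eliminate the h^3 term (factor 2^3 = 8):
  B₁ = (8·4.9198557 − 4.9100383)/7 = 4.9212582
  B₂ = (8·4.9210846 − 4.9198557)/7 = 4.9212602
Then eliminate the h^5 term (factor 2^5 = 32):
  (32·4.9212602 − 4.9212582)/31 = 4.9212603

4.92126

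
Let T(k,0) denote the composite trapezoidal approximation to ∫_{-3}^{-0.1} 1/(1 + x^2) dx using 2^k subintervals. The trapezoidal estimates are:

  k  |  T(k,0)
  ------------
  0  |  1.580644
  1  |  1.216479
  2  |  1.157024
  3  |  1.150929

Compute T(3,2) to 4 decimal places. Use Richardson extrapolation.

1.1497

T(2,1) = (4·1.157024 − 1.216479) / 3 = 1.137206
T(3,1) = 1.150929 + (1.150929 − 1.157024)/3 = 1.148897
T(3,2) = (16·1.148897 − 1.137206) / 15 = 1.149676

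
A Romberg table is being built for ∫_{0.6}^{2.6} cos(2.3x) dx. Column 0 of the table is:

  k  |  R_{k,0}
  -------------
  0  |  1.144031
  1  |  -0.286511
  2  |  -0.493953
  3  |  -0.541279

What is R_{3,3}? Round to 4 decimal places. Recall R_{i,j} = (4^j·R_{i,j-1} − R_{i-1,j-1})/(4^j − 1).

Richardson extrapolation on the trapezoidal column (denominator 4−1=3):
R_{1,1} = -0.286511 + (-0.286511 − 1.144031)/3 = -0.763358
R_{2,1} = (4·(-0.493953) − (-0.286511)) / 3 = -0.563100
R_{3,1} = -0.541279 + (-0.541279 − (-0.493953))/3 = -0.557054
R_{2,2} = -0.563100 + (-0.563100 − (-0.763358))/15 = -0.549749
R_{3,2} = -0.557054 + (-0.557054 − (-0.563100))/15 = -0.556651
R_{3,3} = -0.556651 + (-0.556651 − (-0.549749))/63 = -0.556761
(Column j=1 coincides with Simpson's rule on the same nodes.)

-0.5568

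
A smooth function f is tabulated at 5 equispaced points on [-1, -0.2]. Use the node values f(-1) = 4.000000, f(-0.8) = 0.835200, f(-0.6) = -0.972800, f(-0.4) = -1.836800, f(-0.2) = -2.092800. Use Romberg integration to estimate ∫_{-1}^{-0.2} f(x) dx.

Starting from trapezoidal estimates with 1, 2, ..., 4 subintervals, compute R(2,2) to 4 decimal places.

R(0,0) (trapezoid, 1 panel, h=0.8000): 0.762880
R(1,0) (trapezoid, 2 panels, h=0.4000): -0.007680
R(2,0) (trapezoid, 4 panels, h=0.2000): -0.204160
R(1,1) = -0.007680 + (-0.007680 − 0.762880)/3 = -0.264533
R(2,1) = -0.204160 + (-0.204160 − (-0.007680))/3 = -0.269653
R(2,2) = -0.269653 + (-0.269653 − (-0.264533))/15 = -0.269994

-0.2700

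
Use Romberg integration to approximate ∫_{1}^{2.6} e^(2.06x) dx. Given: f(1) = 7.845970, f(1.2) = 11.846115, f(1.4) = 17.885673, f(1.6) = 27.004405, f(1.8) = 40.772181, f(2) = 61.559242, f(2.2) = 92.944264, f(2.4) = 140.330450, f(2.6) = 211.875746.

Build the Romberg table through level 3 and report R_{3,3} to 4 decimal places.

99.0438

R_{0,0} (trapezoid, 1 panel, h=1.6000): 175.777373
R_{1,0} (trapezoid, 2 panels, h=0.8000): 120.506431
R_{2,0} (trapezoid, 4 panels, h=0.4000): 104.585190
R_{3,0} (trapezoid, 8 panels, h=0.2000): 100.440638
R_{1,1} = 120.506431 + (120.506431 − 175.777373)/3 = 102.082784
R_{2,1} = 104.585190 + (104.585190 − 120.506431)/3 = 99.278110
R_{3,1} = 100.440638 + (100.440638 − 104.585190)/3 = 99.059121
R_{2,2} = 99.278110 + (99.278110 − 102.082784)/15 = 99.091132
R_{3,2} = 99.059121 + (99.059121 − 99.278110)/15 = 99.044522
R_{3,3} = 99.044522 + (99.044522 − 99.091132)/63 = 99.043782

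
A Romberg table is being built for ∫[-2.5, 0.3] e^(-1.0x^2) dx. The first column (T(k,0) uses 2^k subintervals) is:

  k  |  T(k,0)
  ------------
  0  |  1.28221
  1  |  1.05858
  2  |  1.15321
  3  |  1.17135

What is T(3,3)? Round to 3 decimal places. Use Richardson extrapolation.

1.177

Richardson extrapolation on the trapezoidal column (denominator 4−1=3):
T(1,1) = (4·1.05858 − 1.28221) / 3 = 0.98404
T(2,1) = 1.15321 + (1.15321 − 1.05858)/3 = 1.18475
T(3,1) = (4·1.17135 − 1.15321) / 3 = 1.17740
T(2,2) = 1.18475 + (1.18475 − 0.98404)/15 = 1.19813
T(3,2) = 1.17740 + (1.17740 − 1.18475)/15 = 1.17691
T(3,3) = 1.17691 + (1.17691 − 1.19813)/63 = 1.17657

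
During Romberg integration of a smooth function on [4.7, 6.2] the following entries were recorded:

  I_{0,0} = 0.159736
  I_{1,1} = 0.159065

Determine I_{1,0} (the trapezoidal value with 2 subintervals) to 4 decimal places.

From I_{1,1} = (4·I_{1,0} − I_{0,0})/3, solve for I_{1,0}:
4·I_{1,0} = 3·0.159065 + 0.159736 = 0.636931
I_{1,0} = 0.159233

0.1592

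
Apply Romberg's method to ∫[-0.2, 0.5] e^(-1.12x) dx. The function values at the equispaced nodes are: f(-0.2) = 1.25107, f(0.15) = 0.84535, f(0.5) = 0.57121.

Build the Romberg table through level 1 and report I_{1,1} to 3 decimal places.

I_{0,0} (trapezoid, 1 panel, h=0.7000): 0.63780
I_{1,0} (trapezoid, 2 panels, h=0.3500): 0.61477
I_{1,1} = 0.61477 + (0.61477 − 0.63780)/3 = 0.60709

0.607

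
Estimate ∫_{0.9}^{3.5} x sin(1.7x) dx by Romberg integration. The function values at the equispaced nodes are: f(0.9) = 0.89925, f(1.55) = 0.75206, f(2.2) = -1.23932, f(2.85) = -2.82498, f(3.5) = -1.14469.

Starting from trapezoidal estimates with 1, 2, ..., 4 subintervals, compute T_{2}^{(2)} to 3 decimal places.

T_{0}^{(0)} (trapezoid, 1 panel, h=2.6000): -0.31907
T_{1}^{(0)} (trapezoid, 2 panels, h=1.3000): -1.77065
T_{2}^{(0)} (trapezoid, 4 panels, h=0.6500): -2.23272
T_{1}^{(1)} = -1.77065 + (-1.77065 − (-0.31907))/3 = -2.25451
T_{2}^{(1)} = -2.23272 + (-2.23272 − (-1.77065))/3 = -2.38674
T_{2}^{(2)} = -2.38674 + (-2.38674 − (-2.25451))/15 = -2.39556

-2.396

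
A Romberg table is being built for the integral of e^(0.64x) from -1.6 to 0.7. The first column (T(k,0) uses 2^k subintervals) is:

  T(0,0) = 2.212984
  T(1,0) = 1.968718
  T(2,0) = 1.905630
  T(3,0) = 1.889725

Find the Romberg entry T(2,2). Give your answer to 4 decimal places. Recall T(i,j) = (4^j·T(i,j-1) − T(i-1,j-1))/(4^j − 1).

Richardson extrapolation on the trapezoidal column (denominator 4−1=3):
T(1,1) = 1.968718 + (1.968718 − 2.212984)/3 = 1.887296
T(2,1) = 1.905630 + (1.905630 − 1.968718)/3 = 1.884601
T(2,2) = (16·1.884601 − 1.887296) / 15 = 1.884421

1.8844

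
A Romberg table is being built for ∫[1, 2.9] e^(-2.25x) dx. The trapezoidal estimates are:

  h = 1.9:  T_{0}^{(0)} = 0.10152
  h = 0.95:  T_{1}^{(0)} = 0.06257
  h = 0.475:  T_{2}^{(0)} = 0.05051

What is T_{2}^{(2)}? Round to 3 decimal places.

Richardson extrapolation on the trapezoidal column (denominator 4−1=3):
T_{1}^{(1)} = (4·0.06257 − 0.10152) / 3 = 0.04959
T_{2}^{(1)} = (4·0.05051 − 0.06257) / 3 = 0.04649
T_{2}^{(2)} = 0.04649 + (0.04649 − 0.04959)/15 = 0.04628

0.046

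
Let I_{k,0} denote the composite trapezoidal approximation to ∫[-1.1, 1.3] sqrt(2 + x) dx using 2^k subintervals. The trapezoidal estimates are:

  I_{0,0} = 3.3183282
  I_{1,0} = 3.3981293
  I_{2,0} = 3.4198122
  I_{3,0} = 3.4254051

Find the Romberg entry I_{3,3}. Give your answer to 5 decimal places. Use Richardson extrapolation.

3.42729

Richardson extrapolation on the trapezoidal column (denominator 4−1=3):
I_{1,1} = (4·3.3981293 − 3.3183282) / 3 = 3.4247297
I_{2,1} = 3.4198122 + (3.4198122 − 3.3981293)/3 = 3.4270398
I_{3,1} = (4·3.4254051 − 3.4198122) / 3 = 3.4272694
I_{2,2} = (16·3.4270398 − 3.4247297) / 15 = 3.4271938
I_{3,2} = 3.4272694 + (3.4272694 − 3.4270398)/15 = 3.4272847
I_{3,3} = (64·3.4272847 − 3.4271938) / 63 = 3.4272861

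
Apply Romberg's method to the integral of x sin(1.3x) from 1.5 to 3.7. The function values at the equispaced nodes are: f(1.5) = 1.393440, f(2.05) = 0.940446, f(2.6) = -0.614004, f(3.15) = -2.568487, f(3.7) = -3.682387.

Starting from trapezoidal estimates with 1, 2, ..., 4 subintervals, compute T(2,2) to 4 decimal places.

-1.8453

T(0,0) (trapezoid, 1 panel, h=2.2000): -2.517842
T(1,0) (trapezoid, 2 panels, h=1.1000): -1.934325
T(2,0) (trapezoid, 4 panels, h=0.5500): -1.862585
T(1,1) = -1.934325 + (-1.934325 − (-2.517842))/3 = -1.739819
T(2,1) = -1.862585 + (-1.862585 − (-1.934325))/3 = -1.838672
T(2,2) = -1.838672 + (-1.838672 − (-1.739819))/15 = -1.845262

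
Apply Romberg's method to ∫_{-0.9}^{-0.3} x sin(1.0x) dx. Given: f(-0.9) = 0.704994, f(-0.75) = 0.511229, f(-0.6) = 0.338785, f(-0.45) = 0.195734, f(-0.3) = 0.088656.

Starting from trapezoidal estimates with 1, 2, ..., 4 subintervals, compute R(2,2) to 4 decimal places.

R(0,0) (trapezoid, 1 panel, h=0.6000): 0.238095
R(1,0) (trapezoid, 2 panels, h=0.3000): 0.220683
R(2,0) (trapezoid, 4 panels, h=0.1500): 0.216386
R(1,1) = 0.220683 + (0.220683 − 0.238095)/3 = 0.214879
R(2,1) = 0.216386 + (0.216386 − 0.220683)/3 = 0.214954
R(2,2) = 0.214954 + (0.214954 − 0.214879)/15 = 0.214959

0.2150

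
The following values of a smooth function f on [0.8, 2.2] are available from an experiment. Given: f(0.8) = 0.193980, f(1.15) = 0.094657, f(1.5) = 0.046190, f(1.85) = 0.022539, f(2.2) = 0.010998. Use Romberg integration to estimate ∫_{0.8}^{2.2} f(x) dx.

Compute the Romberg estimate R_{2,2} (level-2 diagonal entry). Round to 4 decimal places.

0.0893

R_{0,0} (trapezoid, 1 panel, h=1.4000): 0.143485
R_{1,0} (trapezoid, 2 panels, h=0.7000): 0.104075
R_{2,0} (trapezoid, 4 panels, h=0.3500): 0.093056
R_{1,1} = 0.104075 + (0.104075 − 0.143485)/3 = 0.090938
R_{2,1} = 0.093056 + (0.093056 − 0.104075)/3 = 0.089383
R_{2,2} = 0.089383 + (0.089383 − 0.090938)/15 = 0.089279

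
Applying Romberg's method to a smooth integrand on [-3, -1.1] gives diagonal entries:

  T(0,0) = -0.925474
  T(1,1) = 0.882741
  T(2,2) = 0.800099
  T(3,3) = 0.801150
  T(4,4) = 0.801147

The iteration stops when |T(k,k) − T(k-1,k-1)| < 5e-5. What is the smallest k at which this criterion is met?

k = 4

|T(1,1) − T(0,0)| = 1.808215 ≥ 5e-5
|T(2,2) − T(1,1)| = 0.082642 ≥ 5e-5
|T(3,3) − T(2,2)| = 0.001051 ≥ 5e-5
|T(4,4) − T(3,3)| = 0.000003 < 5e-5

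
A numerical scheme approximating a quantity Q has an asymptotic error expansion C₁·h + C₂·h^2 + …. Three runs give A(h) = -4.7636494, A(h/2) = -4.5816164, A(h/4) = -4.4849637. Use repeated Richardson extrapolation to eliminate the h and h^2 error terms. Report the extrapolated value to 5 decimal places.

-4.38455

First eliminate the h term (factor 2^1 = 2):
  B₁ = (2·(-4.5816164) − (-4.7636494))/1 = -4.3995834
  B₂ = (2·(-4.4849637) − (-4.5816164))/1 = -4.3883110
Then eliminate the h^2 term (factor 2^2 = 4):
  (4·(-4.3883110) − (-4.3995834))/3 = -4.3845535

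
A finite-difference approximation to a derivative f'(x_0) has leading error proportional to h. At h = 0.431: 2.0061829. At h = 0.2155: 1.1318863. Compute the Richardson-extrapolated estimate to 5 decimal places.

0.25759

Extrapolated value = (2·A(h/2) − A(h)) / (2 − 1)
= (2·1.1318863 − 2.0061829) / 1
= 0.2575897 / 1 = 0.2575897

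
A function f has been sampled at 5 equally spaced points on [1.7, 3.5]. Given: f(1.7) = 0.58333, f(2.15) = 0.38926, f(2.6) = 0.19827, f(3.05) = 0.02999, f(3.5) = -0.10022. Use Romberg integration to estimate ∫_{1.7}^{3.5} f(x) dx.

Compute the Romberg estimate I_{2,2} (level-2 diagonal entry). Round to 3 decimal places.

0.384

I_{0,0} (trapezoid, 1 panel, h=1.8000): 0.43480
I_{1,0} (trapezoid, 2 panels, h=0.9000): 0.39584
I_{2,0} (trapezoid, 4 panels, h=0.4500): 0.38658
I_{1,1} = 0.39584 + (0.39584 − 0.43480)/3 = 0.38285
I_{2,1} = 0.38658 + (0.38658 − 0.39584)/3 = 0.38349
I_{2,2} = 0.38349 + (0.38349 − 0.38285)/15 = 0.38353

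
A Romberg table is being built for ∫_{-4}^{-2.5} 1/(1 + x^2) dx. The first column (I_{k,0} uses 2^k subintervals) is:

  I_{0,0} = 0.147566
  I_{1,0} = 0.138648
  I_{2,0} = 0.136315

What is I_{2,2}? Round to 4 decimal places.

Richardson extrapolation on the trapezoidal column (denominator 4−1=3):
I_{1,1} = (4·0.138648 − 0.147566) / 3 = 0.135675
I_{2,1} = 0.136315 + (0.136315 − 0.138648)/3 = 0.135537
I_{2,2} = 0.135537 + (0.135537 − 0.135675)/15 = 0.135528

0.1355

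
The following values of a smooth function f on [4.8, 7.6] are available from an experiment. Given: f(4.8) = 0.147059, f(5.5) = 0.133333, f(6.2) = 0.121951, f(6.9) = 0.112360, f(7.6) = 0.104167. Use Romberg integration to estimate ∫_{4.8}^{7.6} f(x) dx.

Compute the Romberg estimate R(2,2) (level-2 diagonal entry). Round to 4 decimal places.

R(0,0) (trapezoid, 1 panel, h=2.8000): 0.351716
R(1,0) (trapezoid, 2 panels, h=1.4000): 0.346590
R(2,0) (trapezoid, 4 panels, h=0.7000): 0.345280
R(1,1) = 0.346590 + (0.346590 − 0.351716)/3 = 0.344881
R(2,1) = 0.345280 + (0.345280 − 0.346590)/3 = 0.344843
R(2,2) = 0.344843 + (0.344843 − 0.344881)/15 = 0.344840

0.3448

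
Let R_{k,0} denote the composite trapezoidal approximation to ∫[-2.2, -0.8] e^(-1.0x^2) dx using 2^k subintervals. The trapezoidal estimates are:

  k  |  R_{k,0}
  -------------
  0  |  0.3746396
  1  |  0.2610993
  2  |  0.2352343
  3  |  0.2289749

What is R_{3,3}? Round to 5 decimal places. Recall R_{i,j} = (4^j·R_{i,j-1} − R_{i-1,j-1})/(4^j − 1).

R_{1,1} = (4·0.2610993 − 0.3746396) / 3 = 0.2232525
R_{2,1} = (4·0.2352343 − 0.2610993) / 3 = 0.2266126
R_{3,1} = 0.2289749 + (0.2289749 − 0.2352343)/3 = 0.2268884
R_{2,2} = (16·0.2266126 − 0.2232525) / 15 = 0.2268366
R_{3,2} = 0.2268884 + (0.2268884 − 0.2266126)/15 = 0.2269068
R_{3,3} = 0.2269068 + (0.2269068 − 0.2268366)/63 = 0.2269079

0.22691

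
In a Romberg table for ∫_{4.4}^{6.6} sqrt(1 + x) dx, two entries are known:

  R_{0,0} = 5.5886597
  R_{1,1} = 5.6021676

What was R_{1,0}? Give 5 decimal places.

5.59879

From R_{1,1} = (4·R_{1,0} − R_{0,0})/3, solve for R_{1,0}:
4·R_{1,0} = 3·5.6021676 + 5.5886597 = 22.3951625
R_{1,0} = 5.5987906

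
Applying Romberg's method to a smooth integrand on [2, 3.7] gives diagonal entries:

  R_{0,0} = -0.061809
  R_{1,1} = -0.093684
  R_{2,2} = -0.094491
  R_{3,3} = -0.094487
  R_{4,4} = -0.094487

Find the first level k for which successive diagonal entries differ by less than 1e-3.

|R_{1,1} − R_{0,0}| = 0.031875 ≥ 1e-3
|R_{2,2} − R_{1,1}| = 0.000807 < 1e-3

k = 2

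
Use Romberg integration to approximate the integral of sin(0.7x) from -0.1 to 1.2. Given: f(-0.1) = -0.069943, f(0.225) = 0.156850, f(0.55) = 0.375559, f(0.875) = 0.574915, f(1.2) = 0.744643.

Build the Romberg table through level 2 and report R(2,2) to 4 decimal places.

R(0,0) (trapezoid, 1 panel, h=1.3000): 0.438555
R(1,0) (trapezoid, 2 panels, h=0.6500): 0.463391
R(2,0) (trapezoid, 4 panels, h=0.3250): 0.469519
R(1,1) = 0.463391 + (0.463391 − 0.438555)/3 = 0.471670
R(2,1) = 0.469519 + (0.469519 − 0.463391)/3 = 0.471562
R(2,2) = 0.471562 + (0.471562 − 0.471670)/15 = 0.471555

0.4716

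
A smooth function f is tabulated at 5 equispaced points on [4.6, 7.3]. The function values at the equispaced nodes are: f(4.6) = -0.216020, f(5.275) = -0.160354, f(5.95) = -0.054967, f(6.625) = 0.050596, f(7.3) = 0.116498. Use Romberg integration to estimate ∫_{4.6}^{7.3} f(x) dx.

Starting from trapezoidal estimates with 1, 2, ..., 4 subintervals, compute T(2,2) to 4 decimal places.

T(0,0) (trapezoid, 1 panel, h=2.7000): -0.134355
T(1,0) (trapezoid, 2 panels, h=1.3500): -0.141383
T(2,0) (trapezoid, 4 panels, h=0.6750): -0.144778
T(1,1) = -0.141383 + (-0.141383 − (-0.134355))/3 = -0.143726
T(2,1) = -0.144778 + (-0.144778 − (-0.141383))/3 = -0.145910
T(2,2) = -0.145910 + (-0.145910 − (-0.143726))/15 = -0.146056

-0.1461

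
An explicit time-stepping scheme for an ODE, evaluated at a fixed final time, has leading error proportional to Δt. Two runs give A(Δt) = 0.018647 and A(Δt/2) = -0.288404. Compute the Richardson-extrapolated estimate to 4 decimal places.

Extrapolated value = (2·A(Δt/2) − A(Δt)) / (2 − 1)
= (2·(-0.288404) − 0.018647) / 1
= -0.595455 / 1 = -0.595455

-0.5955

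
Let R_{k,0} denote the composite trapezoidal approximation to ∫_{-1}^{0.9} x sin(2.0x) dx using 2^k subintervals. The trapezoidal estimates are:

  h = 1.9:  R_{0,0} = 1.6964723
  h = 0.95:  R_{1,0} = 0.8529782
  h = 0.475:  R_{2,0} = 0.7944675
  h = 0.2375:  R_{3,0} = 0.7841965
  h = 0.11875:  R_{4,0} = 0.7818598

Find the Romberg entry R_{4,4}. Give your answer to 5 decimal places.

Richardson extrapolation on the trapezoidal column (denominator 4−1=3):
R_{1,1} = 0.8529782 + (0.8529782 − 1.6964723)/3 = 0.5718135
R_{2,1} = 0.7944675 + (0.7944675 − 0.8529782)/3 = 0.7749639
R_{3,1} = (4·0.7841965 − 0.7944675) / 3 = 0.7807728
R_{4,1} = (4·0.7818598 − 0.7841965) / 3 = 0.7810809
R_{2,2} = (16·0.7749639 − 0.5718135) / 15 = 0.7885073
R_{3,2} = 0.7807728 + (0.7807728 − 0.7749639)/15 = 0.7811601
R_{4,2} = 0.7810809 + (0.7810809 − 0.7807728)/15 = 0.7811014
R_{3,3} = 0.7811601 + (0.7811601 − 0.7885073)/63 = 0.7810435
R_{4,3} = 0.7811014 + (0.7811014 − 0.7811601)/63 = 0.7811005
R_{4,4} = 0.7811005 + (0.7811005 − 0.7810435)/255 = 0.7811007
(Column j=1 coincides with Simpson's rule on the same nodes.)

0.78110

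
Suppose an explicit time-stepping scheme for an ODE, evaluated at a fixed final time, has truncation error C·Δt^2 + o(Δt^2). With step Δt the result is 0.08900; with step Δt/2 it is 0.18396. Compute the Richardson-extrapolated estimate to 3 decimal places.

0.216

The leading error scales as Δt^2; refining by a factor of 2 reduces it by 2^2 = 4.
Extrapolated value = (4·A(Δt/2) − A(Δt)) / (4 − 1)
= (4·0.18396 − 0.08900) / 3
= 0.64684 / 3 = 0.21561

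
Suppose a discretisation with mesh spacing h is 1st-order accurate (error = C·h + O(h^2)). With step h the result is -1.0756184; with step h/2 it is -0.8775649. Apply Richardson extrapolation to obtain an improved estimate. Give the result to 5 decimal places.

-0.67951

The leading error scales as h; refining by a factor of 2 reduces it by 2^1 = 2.
Extrapolated value = (2·A(h/2) − A(h)) / (2 − 1)
= (2·(-0.8775649) − (-1.0756184)) / 1
= -0.6795114 / 1 = -0.6795114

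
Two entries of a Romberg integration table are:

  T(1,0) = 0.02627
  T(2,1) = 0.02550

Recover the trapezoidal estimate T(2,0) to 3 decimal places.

From T(2,1) = (4·T(2,0) − T(1,0))/3, solve for T(2,0):
4·T(2,0) = 3·0.02550 + 0.02627 = 0.10277
T(2,0) = 0.02569

0.026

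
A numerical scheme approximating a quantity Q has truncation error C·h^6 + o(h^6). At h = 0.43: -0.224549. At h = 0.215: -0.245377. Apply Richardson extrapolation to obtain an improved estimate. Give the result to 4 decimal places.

-0.2457

Extrapolated value = (64·A(h/2) − A(h)) / (64 − 1)
= (64·(-0.245377) − (-0.224549)) / 63
= -15.479579 / 63 = -0.245708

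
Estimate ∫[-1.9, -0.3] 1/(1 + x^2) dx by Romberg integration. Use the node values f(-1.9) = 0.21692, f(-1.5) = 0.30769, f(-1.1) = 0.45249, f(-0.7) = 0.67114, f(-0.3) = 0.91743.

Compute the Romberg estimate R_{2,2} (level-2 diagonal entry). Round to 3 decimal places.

0.795

R_{0,0} (trapezoid, 1 panel, h=1.6000): 0.90748
R_{1,0} (trapezoid, 2 panels, h=0.8000): 0.81573
R_{2,0} (trapezoid, 4 panels, h=0.4000): 0.79940
R_{1,1} = 0.81573 + (0.81573 − 0.90748)/3 = 0.78515
R_{2,1} = 0.79940 + (0.79940 − 0.81573)/3 = 0.79396
R_{2,2} = 0.79396 + (0.79396 − 0.78515)/15 = 0.79455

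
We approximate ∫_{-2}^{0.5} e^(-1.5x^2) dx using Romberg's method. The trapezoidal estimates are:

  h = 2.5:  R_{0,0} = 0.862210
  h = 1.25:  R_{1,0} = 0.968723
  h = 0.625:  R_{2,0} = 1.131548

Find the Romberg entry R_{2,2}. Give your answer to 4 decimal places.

Richardson extrapolation on the trapezoidal column (denominator 4−1=3):
R_{1,1} = 0.968723 + (0.968723 − 0.862210)/3 = 1.004227
R_{2,1} = 1.131548 + (1.131548 − 0.968723)/3 = 1.185823
R_{2,2} = (16·1.185823 − 1.004227) / 15 = 1.197929

1.1979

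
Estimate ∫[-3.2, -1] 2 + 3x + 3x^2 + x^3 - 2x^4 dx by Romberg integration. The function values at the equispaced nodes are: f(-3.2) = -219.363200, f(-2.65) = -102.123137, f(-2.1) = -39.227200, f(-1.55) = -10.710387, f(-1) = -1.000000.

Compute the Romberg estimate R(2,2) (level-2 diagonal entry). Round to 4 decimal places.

-137.4741

R(0,0) (trapezoid, 1 panel, h=2.2000): -242.399520
R(1,0) (trapezoid, 2 panels, h=1.1000): -164.349680
R(2,0) (trapezoid, 4 panels, h=0.5500): -144.233278
R(1,1) = -164.349680 + (-164.349680 − (-242.399520))/3 = -138.333067
R(2,1) = -144.233278 + (-144.233278 − (-164.349680))/3 = -137.527811
R(2,2) = -137.527811 + (-137.527811 − (-138.333067))/15 = -137.474127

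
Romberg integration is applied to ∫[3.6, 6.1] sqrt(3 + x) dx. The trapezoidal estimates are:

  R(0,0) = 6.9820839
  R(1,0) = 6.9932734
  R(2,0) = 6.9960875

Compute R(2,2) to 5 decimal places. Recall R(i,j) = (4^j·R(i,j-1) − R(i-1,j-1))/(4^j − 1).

6.99703

Richardson extrapolation on the trapezoidal column (denominator 4−1=3):
R(1,1) = (4·6.9932734 − 6.9820839) / 3 = 6.9970032
R(2,1) = (4·6.9960875 − 6.9932734) / 3 = 6.9970255
R(2,2) = (16·6.9970255 − 6.9970032) / 15 = 6.9970270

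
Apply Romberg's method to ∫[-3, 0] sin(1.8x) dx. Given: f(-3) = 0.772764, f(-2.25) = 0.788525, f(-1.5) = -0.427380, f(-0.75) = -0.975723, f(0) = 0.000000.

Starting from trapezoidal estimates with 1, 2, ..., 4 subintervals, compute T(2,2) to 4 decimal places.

T(0,0) (trapezoid, 1 panel, h=3.0000): 1.159146
T(1,0) (trapezoid, 2 panels, h=1.5000): -0.061497
T(2,0) (trapezoid, 4 panels, h=0.7500): -0.171147
T(1,1) = -0.061497 + (-0.061497 − 1.159146)/3 = -0.468378
T(2,1) = -0.171147 + (-0.171147 − (-0.061497))/3 = -0.207697
T(2,2) = -0.207697 + (-0.207697 − (-0.468378))/15 = -0.190318

-0.1903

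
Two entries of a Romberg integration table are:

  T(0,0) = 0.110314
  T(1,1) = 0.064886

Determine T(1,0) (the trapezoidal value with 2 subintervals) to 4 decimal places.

0.0762

From T(1,1) = (4·T(1,0) − T(0,0))/3, solve for T(1,0):
4·T(1,0) = 3·0.064886 + 0.110314 = 0.304972
T(1,0) = 0.076243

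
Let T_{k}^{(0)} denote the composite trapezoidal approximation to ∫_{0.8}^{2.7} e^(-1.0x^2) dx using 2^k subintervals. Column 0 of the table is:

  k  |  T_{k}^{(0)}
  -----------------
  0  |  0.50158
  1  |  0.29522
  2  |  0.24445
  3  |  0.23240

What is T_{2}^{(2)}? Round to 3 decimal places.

Richardson extrapolation on the trapezoidal column (denominator 4−1=3):
T_{1}^{(1)} = (4·0.29522 − 0.50158) / 3 = 0.22643
T_{2}^{(1)} = (4·0.24445 − 0.29522) / 3 = 0.22753
T_{2}^{(2)} = 0.22753 + (0.22753 − 0.22643)/15 = 0.22760

0.228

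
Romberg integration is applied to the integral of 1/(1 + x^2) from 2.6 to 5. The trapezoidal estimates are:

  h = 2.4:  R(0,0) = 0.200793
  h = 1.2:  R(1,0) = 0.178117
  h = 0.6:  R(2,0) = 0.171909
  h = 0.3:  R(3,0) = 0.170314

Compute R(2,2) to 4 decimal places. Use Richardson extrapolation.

0.1698

Richardson extrapolation on the trapezoidal column (denominator 4−1=3):
R(1,1) = (4·0.178117 − 0.200793) / 3 = 0.170558
R(2,1) = (4·0.171909 − 0.178117) / 3 = 0.169840
R(2,2) = 0.169840 + (0.169840 − 0.170558)/15 = 0.169792
(Column j=1 coincides with Simpson's rule on the same nodes.)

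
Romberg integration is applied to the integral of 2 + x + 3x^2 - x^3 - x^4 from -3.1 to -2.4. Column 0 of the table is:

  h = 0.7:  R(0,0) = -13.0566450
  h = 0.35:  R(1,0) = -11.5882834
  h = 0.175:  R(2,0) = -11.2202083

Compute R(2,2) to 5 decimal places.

Richardson extrapolation on the trapezoidal column (denominator 4−1=3):
R(1,1) = (4·(-11.5882834) − (-13.0566450)) / 3 = -11.0988295
R(2,1) = (4·(-11.2202083) − (-11.5882834)) / 3 = -11.0975166
R(2,2) = (16·(-11.0975166) − (-11.0988295)) / 15 = -11.0974291

-11.09743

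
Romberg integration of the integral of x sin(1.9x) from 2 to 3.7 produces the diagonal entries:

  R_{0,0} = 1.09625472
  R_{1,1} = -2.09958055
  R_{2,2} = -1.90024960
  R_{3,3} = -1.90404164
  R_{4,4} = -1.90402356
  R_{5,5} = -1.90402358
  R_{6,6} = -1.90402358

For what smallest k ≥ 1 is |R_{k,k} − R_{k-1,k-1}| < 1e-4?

|R_{1,1} − R_{0,0}| = 3.19583527 ≥ 1e-4
|R_{2,2} − R_{1,1}| = 0.19933095 ≥ 1e-4
|R_{3,3} − R_{2,2}| = 0.00379204 ≥ 1e-4
|R_{4,4} − R_{3,3}| = 0.00001808 < 1e-4

k = 4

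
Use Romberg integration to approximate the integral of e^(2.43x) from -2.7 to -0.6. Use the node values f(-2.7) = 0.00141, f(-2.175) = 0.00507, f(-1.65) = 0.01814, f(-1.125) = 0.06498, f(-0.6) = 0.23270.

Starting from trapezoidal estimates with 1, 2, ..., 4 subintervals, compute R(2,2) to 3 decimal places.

R(0,0) (trapezoid, 1 panel, h=2.1000): 0.24582
R(1,0) (trapezoid, 2 panels, h=1.0500): 0.14195
R(2,0) (trapezoid, 4 panels, h=0.5250): 0.10775
R(1,1) = 0.14195 + (0.14195 − 0.24582)/3 = 0.10733
R(2,1) = 0.10775 + (0.10775 − 0.14195)/3 = 0.09635
R(2,2) = 0.09635 + (0.09635 − 0.10733)/15 = 0.09562

0.096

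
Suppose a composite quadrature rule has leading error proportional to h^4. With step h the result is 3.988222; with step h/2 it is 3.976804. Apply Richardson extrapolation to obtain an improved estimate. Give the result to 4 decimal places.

Extrapolated value = (16·A(h/2) − A(h)) / (16 − 1)
= (16·3.976804 − 3.988222) / 15
= 59.640642 / 15 = 3.976043

3.9760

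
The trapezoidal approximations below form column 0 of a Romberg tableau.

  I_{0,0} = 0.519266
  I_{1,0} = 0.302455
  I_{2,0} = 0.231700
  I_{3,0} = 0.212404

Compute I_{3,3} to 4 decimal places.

0.2058

Richardson extrapolation on the trapezoidal column (denominator 4−1=3):
I_{1,1} = 0.302455 + (0.302455 − 0.519266)/3 = 0.230185
I_{2,1} = 0.231700 + (0.231700 − 0.302455)/3 = 0.208115
I_{3,1} = 0.212404 + (0.212404 − 0.231700)/3 = 0.205972
I_{2,2} = (16·0.208115 − 0.230185) / 15 = 0.206644
I_{3,2} = (16·0.205972 − 0.208115) / 15 = 0.205829
I_{3,3} = 0.205829 + (0.205829 − 0.206644)/63 = 0.205816
(Column j=1 coincides with Simpson's rule on the same nodes.)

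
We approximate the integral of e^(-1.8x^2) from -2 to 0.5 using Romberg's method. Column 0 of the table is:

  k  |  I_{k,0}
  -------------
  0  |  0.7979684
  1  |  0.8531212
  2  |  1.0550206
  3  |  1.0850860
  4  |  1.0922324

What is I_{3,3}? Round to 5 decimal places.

1.09257

Richardson extrapolation on the trapezoidal column (denominator 4−1=3):
I_{1,1} = 0.8531212 + (0.8531212 − 0.7979684)/3 = 0.8715055
I_{2,1} = (4·1.0550206 − 0.8531212) / 3 = 1.1223204
I_{3,1} = 1.0850860 + (1.0850860 − 1.0550206)/3 = 1.0951078
I_{2,2} = 1.1223204 + (1.1223204 − 0.8715055)/15 = 1.1390414
I_{3,2} = 1.0951078 + (1.0951078 − 1.1223204)/15 = 1.0932936
I_{3,3} = 1.0932936 + (1.0932936 − 1.1390414)/63 = 1.0925674
(Column j=1 coincides with Simpson's rule on the same nodes.)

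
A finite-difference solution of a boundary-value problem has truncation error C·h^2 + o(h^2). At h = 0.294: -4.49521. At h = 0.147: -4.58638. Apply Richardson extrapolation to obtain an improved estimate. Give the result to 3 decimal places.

-4.617

The leading error scales as h^2; refining by a factor of 2 reduces it by 2^2 = 4.
Extrapolated value = (4·A(h/2) − A(h)) / (4 − 1)
= (4·(-4.58638) − (-4.49521)) / 3
= -13.85031 / 3 = -4.61677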